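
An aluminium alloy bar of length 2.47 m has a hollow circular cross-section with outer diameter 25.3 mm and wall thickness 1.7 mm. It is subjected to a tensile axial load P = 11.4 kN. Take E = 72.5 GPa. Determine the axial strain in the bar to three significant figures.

0.00125

A = 126 mm².
σ = N/A = 90.45 MPa; ε = σ/E = 90.45/72500 = 1.248e-03.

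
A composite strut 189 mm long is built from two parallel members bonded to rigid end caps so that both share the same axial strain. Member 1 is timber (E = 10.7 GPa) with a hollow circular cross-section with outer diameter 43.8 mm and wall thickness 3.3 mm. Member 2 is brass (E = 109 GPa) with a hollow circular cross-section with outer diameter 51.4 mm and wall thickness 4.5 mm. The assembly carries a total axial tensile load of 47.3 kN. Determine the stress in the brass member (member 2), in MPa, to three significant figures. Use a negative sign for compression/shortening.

67.2 MPa

A_1 = 419.9 mm².
A_2 = 663 mm².
Equal strain + equilibrium ⇒ each member carries load in proportion to AE: A₁E₁ = 4493000 N, A₂E₂ = 72270000 N, ΣAE = 76760000 N.
σ₂ = P·E₂/ΣAE = 47300·109000/76760000 = 67.16 MPa.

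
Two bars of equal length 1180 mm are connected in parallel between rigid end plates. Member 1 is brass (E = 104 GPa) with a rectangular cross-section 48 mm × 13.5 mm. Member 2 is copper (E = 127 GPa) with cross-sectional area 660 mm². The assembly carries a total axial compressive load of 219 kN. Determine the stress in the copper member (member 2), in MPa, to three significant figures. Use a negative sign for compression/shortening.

-184 MPa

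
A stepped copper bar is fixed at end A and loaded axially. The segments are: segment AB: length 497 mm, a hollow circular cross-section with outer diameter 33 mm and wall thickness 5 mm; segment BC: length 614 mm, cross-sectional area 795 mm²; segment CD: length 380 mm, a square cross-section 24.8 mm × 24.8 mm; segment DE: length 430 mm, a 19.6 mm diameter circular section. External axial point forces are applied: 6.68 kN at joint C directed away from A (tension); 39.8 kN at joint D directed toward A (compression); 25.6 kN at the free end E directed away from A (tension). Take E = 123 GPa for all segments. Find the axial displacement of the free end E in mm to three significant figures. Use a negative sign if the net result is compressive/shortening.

0.109 mm

Internal axial forces (sectioning from the free end, tension +): N_DE = 25.6 kN, N_CD = -14.2 kN, N_BC = -7.52 kN, N_AB = -7.52 kN.
A_AB = 439.8 mm².
A_CD = 615 mm².
A_DE = 301.7 mm².
δ_AB = -7520·497/(439.8·123000) = -0.06909 mm
δ_BC = -7520·614/(795·123000) = -0.04722 mm
δ_CD = -14200·380/(615·123000) = -0.07133 mm
δ_DE = 25600·430/(301.7·123000) = 0.2966 mm
δ = Σδ_i = 0.109 mm.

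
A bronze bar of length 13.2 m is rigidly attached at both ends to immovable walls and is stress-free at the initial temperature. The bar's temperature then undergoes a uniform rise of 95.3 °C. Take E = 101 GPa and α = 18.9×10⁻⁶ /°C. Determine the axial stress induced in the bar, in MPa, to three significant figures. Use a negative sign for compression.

-182 MPa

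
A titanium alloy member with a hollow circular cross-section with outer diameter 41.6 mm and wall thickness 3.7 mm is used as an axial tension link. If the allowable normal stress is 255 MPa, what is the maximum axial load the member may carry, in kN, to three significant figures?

A = 440.5 mm².
P_max = σ_allow · A = 255 · 440.5 = 112300 N = 112.3 kN.

112 kN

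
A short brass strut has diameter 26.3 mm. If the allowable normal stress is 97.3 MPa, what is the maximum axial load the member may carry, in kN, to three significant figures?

52.9 kN

A = 543.3 mm².
P_max = σ_allow · A = 97.3 · 543.3 = 52860 N = 52.86 kN.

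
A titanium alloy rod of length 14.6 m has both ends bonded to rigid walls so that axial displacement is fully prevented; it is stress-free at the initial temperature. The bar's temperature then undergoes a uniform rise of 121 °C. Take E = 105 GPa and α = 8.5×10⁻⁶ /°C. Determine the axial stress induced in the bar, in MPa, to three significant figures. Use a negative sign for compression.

-108 MPa

Free thermal expansion αLΔT = 8.5e-6 · 14600 · 121 = 15.02 mm.
The walls impose strain ε = −(15.02)/14600 = -1.0285e-03; σ = Eε = 105000 · -1.0285e-03 = -108 MPa.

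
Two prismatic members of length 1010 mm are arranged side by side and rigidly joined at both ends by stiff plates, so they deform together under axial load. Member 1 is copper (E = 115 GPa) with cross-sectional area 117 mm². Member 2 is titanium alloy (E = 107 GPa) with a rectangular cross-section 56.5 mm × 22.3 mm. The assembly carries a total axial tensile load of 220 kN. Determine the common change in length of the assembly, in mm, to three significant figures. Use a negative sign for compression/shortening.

1.50 mm

A_2 = 1260 mm².
Equal strain + equilibrium ⇒ each member carries load in proportion to AE: A₁E₁ = 13460000 N, A₂E₂ = 134800000 N, ΣAE = 148300000 N.
δ = PL/ΣAE = 220000·1010/148300000 = 1.499 mm.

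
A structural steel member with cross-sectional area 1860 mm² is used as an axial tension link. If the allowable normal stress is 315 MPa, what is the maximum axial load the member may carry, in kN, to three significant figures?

586 kN

P_max = σ_allow · A = 315 · 1860 = 585900 N = 585.9 kN.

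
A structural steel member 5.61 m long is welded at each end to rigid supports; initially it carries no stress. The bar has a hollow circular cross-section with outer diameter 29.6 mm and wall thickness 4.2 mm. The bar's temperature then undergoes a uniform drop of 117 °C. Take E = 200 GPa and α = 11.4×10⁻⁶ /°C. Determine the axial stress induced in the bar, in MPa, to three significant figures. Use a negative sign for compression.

267 MPa

Free thermal expansion αLΔT = 11.4e-6 · 5610 · -117 = -7.483 mm.
The walls impose strain ε = −(-7.483)/5610 = 1.3338e-03; σ = Eε = 200000 · 1.3338e-03 = 266.8 MPa.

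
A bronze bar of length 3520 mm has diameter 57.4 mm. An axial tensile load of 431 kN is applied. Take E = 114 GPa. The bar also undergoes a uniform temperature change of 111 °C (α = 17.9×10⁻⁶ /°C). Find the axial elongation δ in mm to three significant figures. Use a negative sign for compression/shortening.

12.1 mm

A = 2588 mm².
δ_mech = NL/(AE) = 431000·3520/(2588·114000) = 5.143 mm.
δ_thermal = αLΔT = 17.9e-6·3520·111 = 6.994 mm.
δ = δ_mech + δ_thermal = 12.14 mm.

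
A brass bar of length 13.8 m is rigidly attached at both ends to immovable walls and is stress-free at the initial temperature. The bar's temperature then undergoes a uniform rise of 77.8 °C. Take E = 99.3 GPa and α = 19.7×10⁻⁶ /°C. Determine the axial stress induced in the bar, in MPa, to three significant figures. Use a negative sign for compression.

Free thermal expansion αLΔT = 19.7e-6 · 13800 · 77.8 = 21.15 mm.
The walls impose strain ε = −(21.15)/13800 = -1.5327e-03; σ = Eε = 99300 · -1.5327e-03 = -152.2 MPa.

-152 MPa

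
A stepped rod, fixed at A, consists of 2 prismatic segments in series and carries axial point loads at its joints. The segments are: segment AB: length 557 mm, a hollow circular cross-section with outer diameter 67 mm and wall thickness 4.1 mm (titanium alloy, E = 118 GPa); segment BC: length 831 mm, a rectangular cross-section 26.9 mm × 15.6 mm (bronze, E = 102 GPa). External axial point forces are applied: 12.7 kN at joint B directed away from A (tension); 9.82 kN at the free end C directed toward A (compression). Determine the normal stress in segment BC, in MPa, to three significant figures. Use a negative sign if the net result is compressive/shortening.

Internal axial forces (sectioning from the free end, tension +): N_BC = -9.82 kN, N_AB = 2.88 kN.
A_BC = 419.6 mm².
σ_BC = N_BC/A_BC = -9820/419.6 = -23.4 MPa.

-23.4 MPa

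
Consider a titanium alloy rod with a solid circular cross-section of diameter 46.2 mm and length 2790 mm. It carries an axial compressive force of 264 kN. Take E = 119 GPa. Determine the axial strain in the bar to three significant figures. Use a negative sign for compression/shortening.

A = 1676 mm².
σ = N/A = -157.5 MPa; ε = σ/E = -157.5/119000 = -1.323e-03.

-0.00132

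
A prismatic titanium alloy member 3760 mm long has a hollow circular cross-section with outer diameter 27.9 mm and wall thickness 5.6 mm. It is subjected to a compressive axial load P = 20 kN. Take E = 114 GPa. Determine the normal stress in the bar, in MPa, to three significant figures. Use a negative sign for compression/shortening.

-51.0 MPa

A = 392.3 mm².
σ = N/A = -20000/392.3 = -50.98 MPa.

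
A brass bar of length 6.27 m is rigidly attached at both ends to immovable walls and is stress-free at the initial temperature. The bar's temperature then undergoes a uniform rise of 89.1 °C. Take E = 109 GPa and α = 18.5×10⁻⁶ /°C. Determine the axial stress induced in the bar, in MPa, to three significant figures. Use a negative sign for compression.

Free thermal expansion αLΔT = 18.5e-6 · 6270 · 89.1 = 10.34 mm.
The walls impose strain ε = −(10.34)/6270 = -1.6483e-03; σ = Eε = 109000 · -1.6483e-03 = -179.7 MPa.

-180 MPa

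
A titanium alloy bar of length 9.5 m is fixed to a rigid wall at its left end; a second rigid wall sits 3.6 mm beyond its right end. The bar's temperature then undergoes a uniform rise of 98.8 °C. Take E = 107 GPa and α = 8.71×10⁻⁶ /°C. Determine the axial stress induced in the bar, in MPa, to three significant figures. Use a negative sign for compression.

Free thermal expansion αLΔT = 8.71e-6 · 9500 · 98.8 = 8.175 mm.
The walls engage after the gap closes; constrained expansion = 8.175 − 3.6 = 4.575 mm.
The walls impose strain ε = −(4.575)/9500 = -4.8160e-04; σ = Eε = 107000 · -4.8160e-04 = -51.53 MPa.

-51.5 MPa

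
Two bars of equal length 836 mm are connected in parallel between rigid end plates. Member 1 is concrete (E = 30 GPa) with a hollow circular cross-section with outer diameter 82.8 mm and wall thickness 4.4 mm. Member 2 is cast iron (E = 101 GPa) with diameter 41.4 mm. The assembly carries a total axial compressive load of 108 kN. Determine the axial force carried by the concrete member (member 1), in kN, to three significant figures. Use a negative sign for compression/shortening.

-20.8 kN

A_1 = 1084 mm².
A_2 = 1346 mm².
Equal strain + equilibrium ⇒ each member carries load in proportion to AE: A₁E₁ = 32510000 N, A₂E₂ = 136000000 N, ΣAE = 168500000 N.
F₁ = P·A₁E₁/ΣAE = -108000·32510000/168500000 = -20840 N.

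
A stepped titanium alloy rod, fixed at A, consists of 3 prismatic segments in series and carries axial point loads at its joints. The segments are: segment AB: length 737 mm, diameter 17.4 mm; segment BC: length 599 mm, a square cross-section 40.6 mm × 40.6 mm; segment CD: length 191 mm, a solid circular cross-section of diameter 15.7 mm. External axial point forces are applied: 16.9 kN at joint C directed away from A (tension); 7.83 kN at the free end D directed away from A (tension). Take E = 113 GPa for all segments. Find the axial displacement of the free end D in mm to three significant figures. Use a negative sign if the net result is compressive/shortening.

0.826 mm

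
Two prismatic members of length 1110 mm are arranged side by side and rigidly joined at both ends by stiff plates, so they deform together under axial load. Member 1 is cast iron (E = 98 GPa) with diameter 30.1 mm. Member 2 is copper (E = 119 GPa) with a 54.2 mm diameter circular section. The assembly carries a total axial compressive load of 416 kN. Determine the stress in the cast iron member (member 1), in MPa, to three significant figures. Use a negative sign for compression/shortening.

A_1 = 711.6 mm².
A_2 = 2307 mm².
Equal strain + equilibrium ⇒ each member carries load in proportion to AE: A₁E₁ = 69730000 N, A₂E₂ = 274600000 N, ΣAE = 344300000 N.
σ₁ = P·E₁/ΣAE = -416000·98000/344300000 = -118.4 MPa.

-118 MPa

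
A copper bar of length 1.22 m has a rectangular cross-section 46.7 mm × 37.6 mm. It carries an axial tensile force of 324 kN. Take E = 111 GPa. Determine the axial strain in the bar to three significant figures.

A = 1756 mm².
σ = N/A = 184.5 MPa; ε = σ/E = 184.5/111000 = 1.662e-03.

0.00166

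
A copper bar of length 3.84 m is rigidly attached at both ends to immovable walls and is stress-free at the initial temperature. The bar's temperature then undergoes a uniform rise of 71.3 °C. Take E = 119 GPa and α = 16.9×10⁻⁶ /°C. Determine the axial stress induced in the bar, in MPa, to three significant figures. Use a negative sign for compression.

Free thermal expansion αLΔT = 16.9e-6 · 3840 · 71.3 = 4.627 mm.
The walls impose strain ε = −(4.627)/3840 = -1.2050e-03; σ = Eε = 119000 · -1.2050e-03 = -143.4 MPa.

-143 MPa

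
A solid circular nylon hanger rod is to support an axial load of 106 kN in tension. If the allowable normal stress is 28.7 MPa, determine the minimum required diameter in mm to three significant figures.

Required area A ≥ P/σ_allow = 106000/28.7 = 3693 mm².
For a solid circular section, d ≥ √(4A/π) = 68.58 mm.

68.6 mm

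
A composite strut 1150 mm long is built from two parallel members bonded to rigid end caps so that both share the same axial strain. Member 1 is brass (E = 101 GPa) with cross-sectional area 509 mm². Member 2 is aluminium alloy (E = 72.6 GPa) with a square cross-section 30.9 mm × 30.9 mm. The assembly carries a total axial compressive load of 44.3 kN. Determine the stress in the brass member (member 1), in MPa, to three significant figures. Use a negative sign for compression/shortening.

A_2 = 954.8 mm².
Equal strain + equilibrium ⇒ each member carries load in proportion to AE: A₁E₁ = 51410000 N, A₂E₂ = 69320000 N, ΣAE = 120700000 N.
σ₁ = P·E₁/ΣAE = -44300·101000/120700000 = -37.06 MPa.

-37.1 MPa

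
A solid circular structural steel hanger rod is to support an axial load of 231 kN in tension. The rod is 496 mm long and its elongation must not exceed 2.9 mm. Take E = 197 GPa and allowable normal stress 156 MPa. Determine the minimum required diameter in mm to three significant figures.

Required area A ≥ P/σ_allow = 231000/156 = 1481 mm².
For a solid circular section, d ≥ √(4A/π) = 43.42 mm.
Elongation limit: A ≥ PL/(Eδ_allow) = 231000·496/(197000·2.9) = 200.6 mm² ⇒ d ≥ 15.98 mm.
The stress limit governs.

43.4 mm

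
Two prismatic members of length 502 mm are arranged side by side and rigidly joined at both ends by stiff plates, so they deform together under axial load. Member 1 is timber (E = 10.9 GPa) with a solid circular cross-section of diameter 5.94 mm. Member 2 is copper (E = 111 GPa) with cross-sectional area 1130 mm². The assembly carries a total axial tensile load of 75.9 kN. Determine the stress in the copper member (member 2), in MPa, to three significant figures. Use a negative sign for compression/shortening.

A_1 = 27.71 mm².
Equal strain + equilibrium ⇒ each member carries load in proportion to AE: A₁E₁ = 302100 N, A₂E₂ = 125400000 N, ΣAE = 125700000 N.
σ₂ = P·E₂/ΣAE = 75900·111000/125700000 = 67.01 MPa.

67.0 MPa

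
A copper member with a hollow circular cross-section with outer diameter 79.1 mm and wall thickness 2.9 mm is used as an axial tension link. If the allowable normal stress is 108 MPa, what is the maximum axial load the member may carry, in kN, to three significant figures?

75.0 kN

A = 694.2 mm².
P_max = σ_allow · A = 108 · 694.2 = 74980 N = 74.98 kN.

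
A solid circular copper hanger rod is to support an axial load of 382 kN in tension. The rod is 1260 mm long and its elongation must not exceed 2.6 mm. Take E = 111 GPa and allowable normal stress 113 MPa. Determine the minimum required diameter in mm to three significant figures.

Required area A ≥ P/σ_allow = 382000/113 = 3381 mm².
For a solid circular section, d ≥ √(4A/π) = 65.61 mm.
Elongation limit: A ≥ PL/(Eδ_allow) = 382000·1260/(111000·2.6) = 1668 mm² ⇒ d ≥ 46.08 mm.
The stress limit governs.

65.6 mm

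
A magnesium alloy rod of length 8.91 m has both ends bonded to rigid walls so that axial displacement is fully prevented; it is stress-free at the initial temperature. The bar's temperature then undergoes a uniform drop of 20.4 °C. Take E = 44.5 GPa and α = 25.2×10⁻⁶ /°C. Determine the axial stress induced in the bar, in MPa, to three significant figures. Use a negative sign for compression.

22.9 MPa

Free thermal expansion αLΔT = 25.2e-6 · 8910 · -20.4 = -4.58 mm.
The walls impose strain ε = −(-4.58)/8910 = 5.1408e-04; σ = Eε = 44500 · 5.1408e-04 = 22.88 MPa.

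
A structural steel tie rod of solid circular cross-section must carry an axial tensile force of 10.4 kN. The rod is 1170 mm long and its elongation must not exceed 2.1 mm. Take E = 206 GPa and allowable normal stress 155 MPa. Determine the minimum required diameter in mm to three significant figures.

9.24 mm

Required area A ≥ P/σ_allow = 10400/155 = 67.1 mm².
For a solid circular section, d ≥ √(4A/π) = 9.243 mm.
Elongation limit: A ≥ PL/(Eδ_allow) = 10400·1170/(206000·2.1) = 28.13 mm² ⇒ d ≥ 5.984 mm.
The stress limit governs.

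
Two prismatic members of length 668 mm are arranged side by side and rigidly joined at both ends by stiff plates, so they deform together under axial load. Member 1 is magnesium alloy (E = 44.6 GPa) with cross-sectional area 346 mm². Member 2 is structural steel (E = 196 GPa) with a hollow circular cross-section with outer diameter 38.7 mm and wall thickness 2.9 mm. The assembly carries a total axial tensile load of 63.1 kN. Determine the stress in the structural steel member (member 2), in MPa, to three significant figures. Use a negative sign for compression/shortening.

156 MPa

A_2 = 326.2 mm².
Equal strain + equilibrium ⇒ each member carries load in proportion to AE: A₁E₁ = 15430000 N, A₂E₂ = 63930000 N, ΣAE = 79360000 N.
σ₂ = P·E₂/ΣAE = 63100·196000/79360000 = 155.8 MPa.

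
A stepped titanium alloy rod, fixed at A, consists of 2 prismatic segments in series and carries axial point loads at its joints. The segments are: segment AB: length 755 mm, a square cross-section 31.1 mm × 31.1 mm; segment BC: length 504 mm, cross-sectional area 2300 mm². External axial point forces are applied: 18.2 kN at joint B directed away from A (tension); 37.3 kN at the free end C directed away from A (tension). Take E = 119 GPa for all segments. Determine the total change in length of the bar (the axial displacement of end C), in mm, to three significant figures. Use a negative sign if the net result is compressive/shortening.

Internal axial forces (sectioning from the free end, tension +): N_BC = 37.3 kN, N_AB = 55.5 kN.
A_AB = 967.2 mm².
δ_AB = 55500·755/(967.2·119000) = 0.3641 mm
δ_BC = 37300·504/(2300·119000) = 0.06869 mm
δ = Σδ_i = 0.4327 mm.

0.433 mm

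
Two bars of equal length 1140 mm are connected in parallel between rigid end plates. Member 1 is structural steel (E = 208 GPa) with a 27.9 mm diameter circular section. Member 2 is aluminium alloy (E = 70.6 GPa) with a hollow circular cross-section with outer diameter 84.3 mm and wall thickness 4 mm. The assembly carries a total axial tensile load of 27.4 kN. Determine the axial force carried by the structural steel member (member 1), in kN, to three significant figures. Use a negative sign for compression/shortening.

17.6 kN

A_1 = 611.4 mm².
A_2 = 1009 mm².
Equal strain + equilibrium ⇒ each member carries load in proportion to AE: A₁E₁ = 127200000 N, A₂E₂ = 71240000 N, ΣAE = 198400000 N.
F₁ = P·A₁E₁/ΣAE = 27400·127200000/198400000 = 17560 N.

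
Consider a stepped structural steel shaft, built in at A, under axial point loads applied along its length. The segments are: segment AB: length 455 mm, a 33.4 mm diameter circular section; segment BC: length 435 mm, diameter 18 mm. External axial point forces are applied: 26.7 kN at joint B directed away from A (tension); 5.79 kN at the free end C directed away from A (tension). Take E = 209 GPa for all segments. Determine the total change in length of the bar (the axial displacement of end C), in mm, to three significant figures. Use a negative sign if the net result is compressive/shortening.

Internal axial forces (sectioning from the free end, tension +): N_BC = 5.79 kN, N_AB = 32.49 kN.
A_AB = 876.2 mm².
A_BC = 254.5 mm².
δ_AB = 32490·455/(876.2·209000) = 0.08073 mm
δ_BC = 5790·435/(254.5·209000) = 0.04736 mm
δ = Σδ_i = 0.1281 mm.

0.128 mm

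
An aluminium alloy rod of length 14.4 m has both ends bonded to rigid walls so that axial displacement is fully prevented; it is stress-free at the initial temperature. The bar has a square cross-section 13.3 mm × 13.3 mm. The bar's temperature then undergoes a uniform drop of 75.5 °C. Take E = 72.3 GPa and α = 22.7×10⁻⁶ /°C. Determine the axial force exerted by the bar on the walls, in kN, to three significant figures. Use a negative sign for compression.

21.9 kN

Free thermal expansion αLΔT = 22.7e-6 · 14400 · -75.5 = -24.68 mm.
The walls impose strain ε = −(-24.68)/14400 = 1.7139e-03; σ = Eε = 72300 · 1.7139e-03 = 123.9 MPa.
Wall reaction R = σ·A = 123.9·176.9 = 21920 N = 21.92 kN.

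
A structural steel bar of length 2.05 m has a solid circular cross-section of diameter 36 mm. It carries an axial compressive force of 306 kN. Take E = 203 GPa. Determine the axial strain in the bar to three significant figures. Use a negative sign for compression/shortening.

A = 1018 mm².
σ = N/A = -300.6 MPa; ε = σ/E = -300.6/203000 = -1.481e-03.

-0.00148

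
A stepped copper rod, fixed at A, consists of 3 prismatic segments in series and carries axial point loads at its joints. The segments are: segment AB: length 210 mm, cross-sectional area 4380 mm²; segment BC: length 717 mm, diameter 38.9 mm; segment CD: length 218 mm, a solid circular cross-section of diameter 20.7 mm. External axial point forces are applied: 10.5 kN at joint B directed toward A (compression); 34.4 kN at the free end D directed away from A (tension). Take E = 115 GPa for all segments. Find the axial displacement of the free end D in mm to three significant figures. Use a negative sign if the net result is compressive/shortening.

0.384 mm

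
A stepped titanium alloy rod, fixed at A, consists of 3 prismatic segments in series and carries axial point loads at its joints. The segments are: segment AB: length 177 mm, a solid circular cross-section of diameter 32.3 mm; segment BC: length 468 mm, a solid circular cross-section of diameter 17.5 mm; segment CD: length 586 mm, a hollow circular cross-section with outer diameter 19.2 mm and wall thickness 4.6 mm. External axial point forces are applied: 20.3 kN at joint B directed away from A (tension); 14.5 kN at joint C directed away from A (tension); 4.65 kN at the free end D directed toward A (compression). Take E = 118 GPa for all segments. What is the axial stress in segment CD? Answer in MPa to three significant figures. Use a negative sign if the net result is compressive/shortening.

-22.0 MPa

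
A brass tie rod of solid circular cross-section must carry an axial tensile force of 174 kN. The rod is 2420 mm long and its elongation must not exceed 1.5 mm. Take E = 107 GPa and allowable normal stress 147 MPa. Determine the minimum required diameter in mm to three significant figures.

Required area A ≥ P/σ_allow = 174000/147 = 1184 mm².
For a solid circular section, d ≥ √(4A/π) = 38.82 mm.
Elongation limit: A ≥ PL/(Eδ_allow) = 174000·2420/(107000·1.5) = 2624 mm² ⇒ d ≥ 57.8 mm.
The elongation limit governs.

57.8 mm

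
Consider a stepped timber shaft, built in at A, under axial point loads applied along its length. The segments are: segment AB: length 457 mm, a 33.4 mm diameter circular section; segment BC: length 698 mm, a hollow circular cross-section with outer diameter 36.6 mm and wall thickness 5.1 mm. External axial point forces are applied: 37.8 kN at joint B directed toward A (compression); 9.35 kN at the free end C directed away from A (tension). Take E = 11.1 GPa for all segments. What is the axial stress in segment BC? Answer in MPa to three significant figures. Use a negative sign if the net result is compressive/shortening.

18.5 MPa

Internal axial forces (sectioning from the free end, tension +): N_BC = 9.35 kN, N_AB = -28.45 kN.
A_BC = 504.7 mm².
σ_BC = N_BC/A_BC = 9350/504.7 = 18.53 MPa.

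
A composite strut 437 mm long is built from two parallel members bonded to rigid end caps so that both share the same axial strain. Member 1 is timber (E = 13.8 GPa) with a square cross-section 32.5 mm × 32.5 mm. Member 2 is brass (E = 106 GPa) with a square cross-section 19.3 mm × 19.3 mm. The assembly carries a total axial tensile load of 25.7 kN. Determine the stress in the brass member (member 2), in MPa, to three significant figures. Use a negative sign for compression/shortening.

50.4 MPa

A_1 = 1056 mm².
A_2 = 372.5 mm².
Equal strain + equilibrium ⇒ each member carries load in proportion to AE: A₁E₁ = 14580000 N, A₂E₂ = 39480000 N, ΣAE = 54060000 N.
σ₂ = P·E₂/ΣAE = 25700·106000/54060000 = 50.39 MPa.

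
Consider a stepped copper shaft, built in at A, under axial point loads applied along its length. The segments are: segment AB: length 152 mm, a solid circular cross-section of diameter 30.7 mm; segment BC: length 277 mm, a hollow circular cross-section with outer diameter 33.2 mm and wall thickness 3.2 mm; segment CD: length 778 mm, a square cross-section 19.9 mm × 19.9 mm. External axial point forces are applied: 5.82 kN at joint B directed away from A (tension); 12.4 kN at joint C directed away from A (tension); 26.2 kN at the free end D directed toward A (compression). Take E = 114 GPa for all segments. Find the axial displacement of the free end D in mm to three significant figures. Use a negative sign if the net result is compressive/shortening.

-0.577 mm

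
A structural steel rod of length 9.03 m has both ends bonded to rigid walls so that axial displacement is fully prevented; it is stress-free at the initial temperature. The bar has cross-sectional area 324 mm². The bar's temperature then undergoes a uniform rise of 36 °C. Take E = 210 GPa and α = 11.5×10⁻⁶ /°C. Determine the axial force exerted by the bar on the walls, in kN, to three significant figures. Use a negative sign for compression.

-28.2 kN

Free thermal expansion αLΔT = 11.5e-6 · 9030 · 36 = 3.738 mm.
The walls impose strain ε = −(3.738)/9030 = -4.1400e-04; σ = Eε = 210000 · -4.1400e-04 = -86.94 MPa.
Wall reaction R = σ·A = -86.94·324 = -28170 N = -28.17 kN.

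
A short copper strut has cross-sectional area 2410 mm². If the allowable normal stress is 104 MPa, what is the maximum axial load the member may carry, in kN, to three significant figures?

251 kN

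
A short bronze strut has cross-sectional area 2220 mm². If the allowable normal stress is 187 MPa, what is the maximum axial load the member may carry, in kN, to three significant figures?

P_max = σ_allow · A = 187 · 2220 = 415100 N = 415.1 kN.

415 kN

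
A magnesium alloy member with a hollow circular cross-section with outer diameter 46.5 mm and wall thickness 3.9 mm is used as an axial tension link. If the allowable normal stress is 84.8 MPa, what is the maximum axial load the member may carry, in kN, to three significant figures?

44.3 kN

A = 521.9 mm².
P_max = σ_allow · A = 84.8 · 521.9 = 44260 N = 44.26 kN.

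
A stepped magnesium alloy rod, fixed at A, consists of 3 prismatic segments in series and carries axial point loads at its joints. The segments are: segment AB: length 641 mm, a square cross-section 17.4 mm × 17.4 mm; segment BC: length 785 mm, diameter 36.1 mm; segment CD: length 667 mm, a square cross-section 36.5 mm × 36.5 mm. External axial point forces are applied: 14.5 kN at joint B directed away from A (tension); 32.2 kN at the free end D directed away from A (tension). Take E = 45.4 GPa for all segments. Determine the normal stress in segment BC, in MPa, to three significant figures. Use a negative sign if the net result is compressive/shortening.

Internal axial forces (sectioning from the free end, tension +): N_CD = 32.2 kN, N_BC = 32.2 kN, N_AB = 46.7 kN.
A_BC = 1024 mm².
σ_BC = N_BC/A_BC = 32200/1024 = 31.46 MPa.

31.5 MPa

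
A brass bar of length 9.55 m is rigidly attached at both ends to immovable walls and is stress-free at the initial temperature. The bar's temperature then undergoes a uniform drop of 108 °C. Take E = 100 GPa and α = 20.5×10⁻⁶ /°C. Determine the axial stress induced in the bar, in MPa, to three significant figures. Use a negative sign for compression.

Free thermal expansion αLΔT = 20.5e-6 · 9550 · -108 = -21.14 mm.
The walls impose strain ε = −(-21.14)/9550 = 2.2140e-03; σ = Eε = 100000 · 2.2140e-03 = 221.4 MPa.

221 MPa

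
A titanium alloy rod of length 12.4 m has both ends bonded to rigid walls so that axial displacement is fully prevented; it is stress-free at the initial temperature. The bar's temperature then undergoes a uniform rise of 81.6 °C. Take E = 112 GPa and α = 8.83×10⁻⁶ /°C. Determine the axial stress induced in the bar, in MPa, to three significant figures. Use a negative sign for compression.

-80.7 MPa

Free thermal expansion αLΔT = 8.83e-6 · 12400 · 81.6 = 8.935 mm.
The walls impose strain ε = −(8.935)/12400 = -7.2053e-04; σ = Eε = 112000 · -7.2053e-04 = -80.7 MPa.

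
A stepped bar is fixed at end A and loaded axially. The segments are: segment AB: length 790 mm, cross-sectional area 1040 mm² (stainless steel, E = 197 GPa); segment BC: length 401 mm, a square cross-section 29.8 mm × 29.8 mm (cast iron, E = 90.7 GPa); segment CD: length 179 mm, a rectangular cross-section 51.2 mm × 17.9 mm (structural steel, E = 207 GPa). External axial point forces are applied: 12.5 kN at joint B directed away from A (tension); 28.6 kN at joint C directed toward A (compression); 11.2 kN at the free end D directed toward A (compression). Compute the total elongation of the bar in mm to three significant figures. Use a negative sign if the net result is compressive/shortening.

Internal axial forces (sectioning from the free end, tension +): N_CD = -11.2 kN, N_BC = -39.8 kN, N_AB = -27.3 kN.
A_BC = 888 mm².
A_CD = 916.5 mm².
δ_AB = -27300·790/(1040·197000) = -0.1053 mm
δ_BC = -39800·401/(888·90700) = -0.1981 mm
δ_CD = -11200·179/(916.5·207000) = -0.01057 mm
δ = Σδ_i = -0.314 mm.

-0.314 mm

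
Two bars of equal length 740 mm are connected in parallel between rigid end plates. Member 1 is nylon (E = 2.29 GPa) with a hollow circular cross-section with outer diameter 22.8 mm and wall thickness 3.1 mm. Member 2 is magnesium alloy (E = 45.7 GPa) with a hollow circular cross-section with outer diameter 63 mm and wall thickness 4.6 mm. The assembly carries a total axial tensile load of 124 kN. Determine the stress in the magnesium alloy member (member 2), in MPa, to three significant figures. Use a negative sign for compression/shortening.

A_1 = 191.9 mm².
A_2 = 844 mm².
Equal strain + equilibrium ⇒ each member carries load in proportion to AE: A₁E₁ = 439400 N, A₂E₂ = 38570000 N, ΣAE = 39010000 N.
σ₂ = P·E₂/ΣAE = 124000·45700/39010000 = 145.3 MPa.

145 MPa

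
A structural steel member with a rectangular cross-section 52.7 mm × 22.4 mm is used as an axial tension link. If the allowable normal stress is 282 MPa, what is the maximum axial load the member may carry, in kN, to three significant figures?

333 kN

A = 1180 mm².
P_max = σ_allow · A = 282 · 1180 = 332900 N = 332.9 kN.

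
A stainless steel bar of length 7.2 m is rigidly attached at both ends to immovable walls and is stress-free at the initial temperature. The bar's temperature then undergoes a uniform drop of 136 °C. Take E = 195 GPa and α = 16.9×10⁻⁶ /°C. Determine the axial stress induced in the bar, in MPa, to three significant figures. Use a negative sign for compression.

448 MPa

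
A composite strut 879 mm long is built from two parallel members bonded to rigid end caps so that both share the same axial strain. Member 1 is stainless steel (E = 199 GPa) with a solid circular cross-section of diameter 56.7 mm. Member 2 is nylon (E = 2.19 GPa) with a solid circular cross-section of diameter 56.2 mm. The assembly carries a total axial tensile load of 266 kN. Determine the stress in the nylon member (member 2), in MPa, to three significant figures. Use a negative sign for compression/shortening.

1.15 MPa

A_1 = 2525 mm².
A_2 = 2481 mm².
Equal strain + equilibrium ⇒ each member carries load in proportion to AE: A₁E₁ = 502500000 N, A₂E₂ = 5433000 N, ΣAE = 507900000 N.
σ₂ = P·E₂/ΣAE = 266000·2190/507900000 = 1.147 MPa.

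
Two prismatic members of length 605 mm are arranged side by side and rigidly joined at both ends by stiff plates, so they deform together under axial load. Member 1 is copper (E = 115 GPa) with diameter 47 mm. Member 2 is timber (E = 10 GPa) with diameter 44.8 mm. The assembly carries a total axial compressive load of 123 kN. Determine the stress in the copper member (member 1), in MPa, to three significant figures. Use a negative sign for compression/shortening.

A_1 = 1735 mm².
A_2 = 1576 mm².
Equal strain + equilibrium ⇒ each member carries load in proportion to AE: A₁E₁ = 199500000 N, A₂E₂ = 15760000 N, ΣAE = 215300000 N.
σ₁ = P·E₁/ΣAE = -123000·115000/215300000 = -65.7 MPa.

-65.7 MPa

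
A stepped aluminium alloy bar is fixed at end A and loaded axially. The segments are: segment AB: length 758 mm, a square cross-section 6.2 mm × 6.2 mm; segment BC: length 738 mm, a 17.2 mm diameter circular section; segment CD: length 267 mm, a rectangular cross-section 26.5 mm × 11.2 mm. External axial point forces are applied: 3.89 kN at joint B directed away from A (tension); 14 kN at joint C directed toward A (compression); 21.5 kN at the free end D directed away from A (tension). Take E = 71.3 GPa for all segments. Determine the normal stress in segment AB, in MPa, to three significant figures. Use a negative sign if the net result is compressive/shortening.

296 MPa

Internal axial forces (sectioning from the free end, tension +): N_CD = 21.5 kN, N_BC = 7.5 kN, N_AB = 11.39 kN.
A_AB = 38.44 mm².
σ_AB = N_AB/A_AB = 11390/38.44 = 296.3 MPa.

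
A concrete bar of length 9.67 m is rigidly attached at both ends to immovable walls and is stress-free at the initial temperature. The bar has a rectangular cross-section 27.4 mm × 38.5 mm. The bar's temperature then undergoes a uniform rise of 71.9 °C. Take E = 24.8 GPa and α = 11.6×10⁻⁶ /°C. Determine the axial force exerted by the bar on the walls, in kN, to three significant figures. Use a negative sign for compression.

Free thermal expansion αLΔT = 11.6e-6 · 9670 · 71.9 = 8.065 mm.
The walls impose strain ε = −(8.065)/9670 = -8.3404e-04; σ = Eε = 24800 · -8.3404e-04 = -20.68 MPa.
Wall reaction R = σ·A = -20.68·1055 = -21820 N = -21.82 kN.

-21.8 kN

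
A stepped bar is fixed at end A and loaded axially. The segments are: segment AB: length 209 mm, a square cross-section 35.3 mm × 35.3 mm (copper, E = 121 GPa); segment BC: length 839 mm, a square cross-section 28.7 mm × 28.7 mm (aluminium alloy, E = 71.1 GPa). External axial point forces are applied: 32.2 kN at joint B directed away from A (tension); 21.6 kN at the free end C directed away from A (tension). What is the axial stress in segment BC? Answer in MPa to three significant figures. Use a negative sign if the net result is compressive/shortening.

26.2 MPa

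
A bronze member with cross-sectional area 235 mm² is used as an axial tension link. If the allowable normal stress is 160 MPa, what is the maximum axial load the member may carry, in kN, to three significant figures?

P_max = σ_allow · A = 160 · 235 = 37600 N = 37.6 kN.

37.6 kN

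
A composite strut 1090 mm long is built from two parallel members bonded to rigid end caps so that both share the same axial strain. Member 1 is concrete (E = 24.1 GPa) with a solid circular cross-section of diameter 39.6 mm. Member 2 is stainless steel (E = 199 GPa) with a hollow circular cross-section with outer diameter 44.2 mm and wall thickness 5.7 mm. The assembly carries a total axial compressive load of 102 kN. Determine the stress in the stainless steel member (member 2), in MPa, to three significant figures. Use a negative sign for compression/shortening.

-122 MPa

A_1 = 1232 mm².
A_2 = 689.4 mm².
Equal strain + equilibrium ⇒ each member carries load in proportion to AE: A₁E₁ = 29680000 N, A₂E₂ = 137200000 N, ΣAE = 166900000 N.
σ₂ = P·E₂/ΣAE = -102000·199000/166900000 = -121.6 MPa.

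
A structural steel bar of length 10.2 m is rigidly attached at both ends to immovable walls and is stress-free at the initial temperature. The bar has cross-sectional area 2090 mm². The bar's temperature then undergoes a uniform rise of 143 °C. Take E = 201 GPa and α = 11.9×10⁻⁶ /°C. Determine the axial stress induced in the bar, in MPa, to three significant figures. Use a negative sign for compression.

-342 MPa

Free thermal expansion αLΔT = 11.9e-6 · 10200 · 143 = 17.36 mm.
The walls impose strain ε = −(17.36)/10200 = -1.7017e-03; σ = Eε = 201000 · -1.7017e-03 = -342 MPa.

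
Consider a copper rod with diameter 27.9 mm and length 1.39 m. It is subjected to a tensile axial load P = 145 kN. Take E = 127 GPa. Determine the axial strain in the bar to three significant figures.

0.00187

A = 611.4 mm².
σ = N/A = 237.2 MPa; ε = σ/E = 237.2/127000 = 1.868e-03.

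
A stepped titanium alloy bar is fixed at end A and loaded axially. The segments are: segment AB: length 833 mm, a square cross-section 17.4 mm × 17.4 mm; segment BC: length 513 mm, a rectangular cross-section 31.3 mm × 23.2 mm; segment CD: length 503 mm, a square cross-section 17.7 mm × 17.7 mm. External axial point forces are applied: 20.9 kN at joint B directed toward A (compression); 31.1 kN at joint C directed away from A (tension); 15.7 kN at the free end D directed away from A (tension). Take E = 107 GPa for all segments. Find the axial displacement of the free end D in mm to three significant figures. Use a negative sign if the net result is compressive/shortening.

Internal axial forces (sectioning from the free end, tension +): N_CD = 15.7 kN, N_BC = 46.8 kN, N_AB = 25.9 kN.
A_AB = 302.8 mm².
A_BC = 726.2 mm².
A_CD = 313.3 mm².
δ_AB = 25900·833/(302.8·107000) = 0.666 mm
δ_BC = 46800·513/(726.2·107000) = 0.309 mm
δ_CD = 15700·503/(313.3·107000) = 0.2356 mm
δ = Σδ_i = 1.211 mm.

1.21 mm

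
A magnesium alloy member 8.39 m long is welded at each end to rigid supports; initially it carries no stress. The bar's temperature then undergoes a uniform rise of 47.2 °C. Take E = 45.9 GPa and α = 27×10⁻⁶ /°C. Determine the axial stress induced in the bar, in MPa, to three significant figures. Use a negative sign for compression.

-58.5 MPa

Free thermal expansion αLΔT = 27e-6 · 8390 · 47.2 = 10.69 mm.
The walls impose strain ε = −(10.69)/8390 = -1.2744e-03; σ = Eε = 45900 · -1.2744e-03 = -58.49 MPa.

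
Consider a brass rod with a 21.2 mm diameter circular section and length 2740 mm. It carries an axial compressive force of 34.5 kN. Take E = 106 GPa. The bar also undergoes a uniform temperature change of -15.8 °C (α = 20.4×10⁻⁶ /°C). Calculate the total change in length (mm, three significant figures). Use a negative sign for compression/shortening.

-3.41 mm

A = 353 mm².
δ_mech = NL/(AE) = -34500·2740/(353·106000) = -2.526 mm.
δ_thermal = αLΔT = 20.4e-6·2740·-15.8 = -0.8832 mm.
δ = δ_mech + δ_thermal = -3.41 mm.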